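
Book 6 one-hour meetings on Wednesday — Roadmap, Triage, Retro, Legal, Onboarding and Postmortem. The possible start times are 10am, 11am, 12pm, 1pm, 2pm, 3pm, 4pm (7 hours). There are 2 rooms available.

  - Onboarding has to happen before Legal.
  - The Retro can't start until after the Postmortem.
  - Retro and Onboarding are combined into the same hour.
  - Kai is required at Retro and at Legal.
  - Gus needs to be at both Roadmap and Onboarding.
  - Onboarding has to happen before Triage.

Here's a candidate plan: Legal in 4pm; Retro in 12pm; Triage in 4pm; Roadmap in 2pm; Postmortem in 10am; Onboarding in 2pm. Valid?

Invalid. Gus needs to be at both Roadmap and Onboarding.

Onboarding has to happen before Triage — holds.
The Retro can't start until after the Postmortem — holds.
Onboarding has to happen before Legal — holds.
Gus needs to be at both Roadmap and Onboarding — violated.
There are 2 rooms available — holds.
Retro and Onboarding are combined into the same hour — violated.
Kai is required at Retro and at Legal — holds.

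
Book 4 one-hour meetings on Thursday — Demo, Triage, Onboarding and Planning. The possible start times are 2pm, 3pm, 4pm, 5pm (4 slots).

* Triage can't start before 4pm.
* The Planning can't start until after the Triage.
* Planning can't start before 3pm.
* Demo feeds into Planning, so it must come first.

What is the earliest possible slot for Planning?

Planning is available from 3pm; precedence pushes Planning to at least 5pm.
Planning at 5pm is achievable: Demo in 2pm; Triage in 4pm; Onboarding in 2pm; Planning in 5pm.

5pm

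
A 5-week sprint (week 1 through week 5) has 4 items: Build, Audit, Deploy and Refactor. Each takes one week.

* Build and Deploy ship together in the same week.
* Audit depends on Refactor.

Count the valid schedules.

50

Splitting on Build: it can be week 1 (10), week 2 (10), week 3 (10), week 4 (10), week 5 (10). Listing each branch's schedules as (Audit, Deploy, Refactor) by week number:
Build=week 1: (2,1,1) (3,1,1) (3,1,2) (4,1,1) (4,1,2) (4,1,3) (5,1,1) (5,1,2) (5,1,3) (5,1,4) — 10.
Build=week 2: (2,2,1) (3,2,1) (3,2,2) (4,2,1) (4,2,2) (4,2,3) (5,2,1) (5,2,2) (5,2,3) (5,2,4) — 10.
Build=week 3: (2,3,1) (3,3,1) (3,3,2) (4,3,1) (4,3,2) (4,3,3) (5,3,1) (5,3,2) (5,3,3) (5,3,4) — 10.
Build=week 4: (2,4,1) (3,4,1) (3,4,2) (4,4,1) (4,4,2) (4,4,3) (5,4,1) (5,4,2) (5,4,3) (5,4,4) — 10.
Build=week 5: (2,5,1) (3,5,1) (3,5,2) (4,5,1) (4,5,2) (4,5,3) (5,5,1) (5,5,2) (5,5,3) (5,5,4) — 10.
Summing: 10 + 10 + 10 + 10 + 10 = 50.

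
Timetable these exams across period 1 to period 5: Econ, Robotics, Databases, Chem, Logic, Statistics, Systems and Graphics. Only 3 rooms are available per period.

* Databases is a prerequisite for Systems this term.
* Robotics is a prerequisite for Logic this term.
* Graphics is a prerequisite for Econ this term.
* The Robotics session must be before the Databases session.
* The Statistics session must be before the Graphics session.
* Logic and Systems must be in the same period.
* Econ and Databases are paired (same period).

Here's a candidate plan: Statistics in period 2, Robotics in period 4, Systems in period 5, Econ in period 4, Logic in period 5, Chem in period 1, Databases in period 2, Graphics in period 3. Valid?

No. The Robotics session must be before the Databases session is not satisfied.

Econ and Databases are paired (same period) — violated.
The Robotics session must be before the Databases session — violated.
Databases is a prerequisite for Systems this term — holds.
Graphics is a prerequisite for Econ this term — holds.
The Statistics session must be before the Graphics session — holds.
Only 3 rooms are available per period — holds.
Robotics is a prerequisite for Logic this term — holds.
Logic and Systems must be in the same period — holds.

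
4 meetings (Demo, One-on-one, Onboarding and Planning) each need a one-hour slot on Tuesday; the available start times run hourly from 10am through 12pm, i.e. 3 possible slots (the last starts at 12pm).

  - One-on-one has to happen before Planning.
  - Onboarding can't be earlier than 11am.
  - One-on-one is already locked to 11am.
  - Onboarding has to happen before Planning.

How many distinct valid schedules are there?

3

Enumerating: Onboarding -> 11am, Planning -> 12pm, One-on-one -> 11am, Demo -> 10am | Demo=11am, One-on-one=11am, Planning=12pm, Onboarding=11am | Planning -> 12pm; Demo -> 12pm; One-on-one -> 11am; Onboarding -> 11am.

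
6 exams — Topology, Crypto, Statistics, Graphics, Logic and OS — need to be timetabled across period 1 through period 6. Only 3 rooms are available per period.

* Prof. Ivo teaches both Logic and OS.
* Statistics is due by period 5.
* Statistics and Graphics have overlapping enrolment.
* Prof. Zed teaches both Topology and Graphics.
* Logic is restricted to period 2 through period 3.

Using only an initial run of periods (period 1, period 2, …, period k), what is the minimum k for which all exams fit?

2 periods

With at most 3 per period and 6 exams, at least 2 periods are needed.
Logic can't be placed before period 2, so the schedule must run through at least period 2.
2 works (last occupied period: period 2): for example Graphics in period 2, Logic in period 2, Crypto in period 2, Topology in period 1, OS in period 1, Statistics in period 1.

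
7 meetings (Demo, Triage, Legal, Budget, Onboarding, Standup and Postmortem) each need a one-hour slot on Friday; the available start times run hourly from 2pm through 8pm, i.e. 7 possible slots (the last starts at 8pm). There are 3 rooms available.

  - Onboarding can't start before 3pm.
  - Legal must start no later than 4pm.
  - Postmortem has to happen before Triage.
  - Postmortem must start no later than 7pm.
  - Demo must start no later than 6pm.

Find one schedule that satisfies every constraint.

Triage -> 3pm; Legal -> 2pm; Postmortem -> 2pm; Demo -> 2pm; Onboarding -> 3pm; Standup -> 4pm; Budget -> 3pm

Checking: Postmortem(2pm) before Triage(3pm); Onboarding=3pm in [3pm,8pm]; Postmortem=2pm in [2pm,7pm]; Demo=2pm in [2pm,6pm]; Legal=2pm in [2pm,4pm]; max 3 per slot (cap 3).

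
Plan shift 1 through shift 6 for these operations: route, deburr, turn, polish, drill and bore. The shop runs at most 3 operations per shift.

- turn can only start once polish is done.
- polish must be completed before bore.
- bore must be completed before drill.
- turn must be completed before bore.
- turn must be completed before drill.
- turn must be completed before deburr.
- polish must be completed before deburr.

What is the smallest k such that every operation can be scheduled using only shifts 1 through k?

The precedence chain requires at least 4 distinct shifts.
With at most 3 per shift and 6 operations, at least 2 shifts are needed.
4 works (last occupied shift: shift 4): for example polish -> shift 1, turn -> shift 2, bore -> shift 3, drill -> shift 4, deburr -> shift 3, route -> shift 1.

4 shifts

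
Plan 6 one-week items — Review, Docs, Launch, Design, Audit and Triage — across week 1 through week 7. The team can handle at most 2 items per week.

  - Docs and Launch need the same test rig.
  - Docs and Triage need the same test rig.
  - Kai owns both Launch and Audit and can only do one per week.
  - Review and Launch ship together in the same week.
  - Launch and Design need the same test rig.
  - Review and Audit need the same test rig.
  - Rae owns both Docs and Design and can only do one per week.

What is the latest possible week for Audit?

Audit at week 7 is achievable: Design=week 3; Launch=week 1; Audit=week 7; Docs=week 2; Review=week 1; Triage=week 3.

week 7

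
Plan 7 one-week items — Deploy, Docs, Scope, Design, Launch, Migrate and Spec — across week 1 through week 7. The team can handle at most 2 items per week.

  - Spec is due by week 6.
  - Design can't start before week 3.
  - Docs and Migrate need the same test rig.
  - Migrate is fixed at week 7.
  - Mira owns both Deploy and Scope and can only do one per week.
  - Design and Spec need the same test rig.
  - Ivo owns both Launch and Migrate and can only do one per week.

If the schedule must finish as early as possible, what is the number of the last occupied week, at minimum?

With at most 2 per week and 7 work items, at least 4 weeks are needed.
Migrate can't be placed before week 7, so the schedule must run through at least week 7.
7 works (last occupied week: week 7): for example Design=week 3; Docs=week 2; Launch=week 3; Scope=week 2; Migrate=week 7; Spec=week 1; Deploy=week 1.

week 7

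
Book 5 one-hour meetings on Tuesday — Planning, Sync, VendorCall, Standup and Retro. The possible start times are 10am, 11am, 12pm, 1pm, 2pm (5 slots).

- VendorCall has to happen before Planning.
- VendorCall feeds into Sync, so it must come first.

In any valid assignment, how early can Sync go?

11am

Precedence pushes Sync to at least 11am.
Sync at 11am is achievable: Standup=10am; VendorCall=10am; Retro=10am; Sync=11am; Planning=11am.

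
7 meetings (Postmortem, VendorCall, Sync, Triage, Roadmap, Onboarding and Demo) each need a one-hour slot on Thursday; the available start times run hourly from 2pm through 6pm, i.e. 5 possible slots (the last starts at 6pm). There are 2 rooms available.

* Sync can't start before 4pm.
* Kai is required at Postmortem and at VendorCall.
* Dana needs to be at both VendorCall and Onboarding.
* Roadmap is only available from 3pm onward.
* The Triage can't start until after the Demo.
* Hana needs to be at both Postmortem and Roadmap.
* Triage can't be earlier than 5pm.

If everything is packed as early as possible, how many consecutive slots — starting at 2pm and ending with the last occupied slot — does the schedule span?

The precedence chain requires at least 2 distinct slots.
With at most 2 per slot and 7 meetings, at least 4 slots are needed.
Triage can't be placed before 5pm — that is slot 4 counting from 2pm — so the schedule must run through at least 4 slots.
4 works (last occupied slot: 5pm): for example Postmortem -> 2pm, Onboarding -> 4pm, Demo -> 2pm, Roadmap -> 3pm, Triage -> 5pm, Sync -> 4pm, VendorCall -> 3pm.

4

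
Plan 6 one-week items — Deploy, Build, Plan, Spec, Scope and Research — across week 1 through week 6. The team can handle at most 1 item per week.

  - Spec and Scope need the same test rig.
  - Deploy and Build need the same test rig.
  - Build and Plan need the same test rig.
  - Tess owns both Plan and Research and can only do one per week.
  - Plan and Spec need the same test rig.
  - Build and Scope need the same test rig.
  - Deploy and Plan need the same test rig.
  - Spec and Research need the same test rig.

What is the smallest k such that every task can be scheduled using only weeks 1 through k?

6

With at most 1 per week and 6 tasks, at least 6 weeks are needed.
6 works (last occupied week: week 6): for example Plan in week 3, Research in week 6, Build in week 2, Spec in week 4, Scope in week 5, Deploy in week 1.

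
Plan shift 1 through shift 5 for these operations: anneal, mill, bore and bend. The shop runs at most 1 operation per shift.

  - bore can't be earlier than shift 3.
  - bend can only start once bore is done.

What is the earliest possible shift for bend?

Precedence pushes bend to at least shift 4.
bend at shift 4 is achievable: bore in shift 3, mill in shift 2, anneal in shift 1, bend in shift 4.

shift 4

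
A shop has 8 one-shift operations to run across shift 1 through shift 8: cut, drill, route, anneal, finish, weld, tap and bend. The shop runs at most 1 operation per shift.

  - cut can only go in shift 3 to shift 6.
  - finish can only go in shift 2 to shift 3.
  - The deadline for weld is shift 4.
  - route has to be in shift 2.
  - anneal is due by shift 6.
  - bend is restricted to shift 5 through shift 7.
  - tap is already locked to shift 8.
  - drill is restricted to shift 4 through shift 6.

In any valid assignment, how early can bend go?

shift 7

Bend is available from shift 5; bend's own window allows nothing later than shift 7.
bend at shift 7 is achievable: anneal=shift 6, cut=shift 5, bend=shift 7, tap=shift 8, weld=shift 1, drill=shift 4, route=shift 2, finish=shift 3.
Nothing earlier works — the capacity limit rule out every shift before shift 7.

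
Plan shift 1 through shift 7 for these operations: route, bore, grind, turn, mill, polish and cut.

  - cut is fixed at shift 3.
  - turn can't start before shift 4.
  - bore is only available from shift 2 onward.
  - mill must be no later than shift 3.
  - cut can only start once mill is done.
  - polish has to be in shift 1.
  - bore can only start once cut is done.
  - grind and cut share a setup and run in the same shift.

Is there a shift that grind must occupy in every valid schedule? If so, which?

Grind must be in the same shift as cut, which can't be before shift 3, so grind is at least shift 3; grind must be in the same shift as cut, which can't be after shift 3, so grind is at most shift 3.
So grind is pinned to shift 3.

shift 3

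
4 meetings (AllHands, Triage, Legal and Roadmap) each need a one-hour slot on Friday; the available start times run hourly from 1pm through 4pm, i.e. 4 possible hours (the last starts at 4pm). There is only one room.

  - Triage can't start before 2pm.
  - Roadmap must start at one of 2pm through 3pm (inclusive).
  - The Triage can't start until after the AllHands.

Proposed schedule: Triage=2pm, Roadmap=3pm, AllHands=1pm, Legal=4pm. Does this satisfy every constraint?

Valid

There is only one room — holds.
The Triage can't start until after the AllHands — holds.
Roadmap must start at one of 2pm through 3pm (inclusive) — holds.
Triage can't start before 2pm — holds.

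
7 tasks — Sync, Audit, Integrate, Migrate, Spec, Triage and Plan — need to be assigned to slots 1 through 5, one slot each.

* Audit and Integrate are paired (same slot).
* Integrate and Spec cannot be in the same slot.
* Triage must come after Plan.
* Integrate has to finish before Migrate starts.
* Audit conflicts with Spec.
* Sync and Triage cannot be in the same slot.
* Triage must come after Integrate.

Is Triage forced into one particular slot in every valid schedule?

Triage can be 2 (e.g. Sync in 1; Triage in 2; Audit in 1; Migrate in 2; Integrate in 1; Spec in 2; Plan in 1) or 3 (e.g. Migrate=2, Triage=3, Integrate=1, Sync=1, Audit=1, Plan=1, Spec=2).

No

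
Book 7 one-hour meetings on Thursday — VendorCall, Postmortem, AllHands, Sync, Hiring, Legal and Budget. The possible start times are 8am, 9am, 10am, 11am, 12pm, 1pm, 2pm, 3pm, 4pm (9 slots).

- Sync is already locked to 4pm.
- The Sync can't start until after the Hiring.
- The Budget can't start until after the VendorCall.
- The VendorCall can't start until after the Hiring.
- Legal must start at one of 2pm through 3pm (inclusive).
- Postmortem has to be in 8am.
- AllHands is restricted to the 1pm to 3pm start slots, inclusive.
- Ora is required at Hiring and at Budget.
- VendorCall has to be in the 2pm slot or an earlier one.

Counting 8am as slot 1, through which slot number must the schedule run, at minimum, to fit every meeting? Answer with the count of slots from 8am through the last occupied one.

9 slots

The precedence chain requires at least 3 distinct slots.
Sync can't be placed before 4pm — that is slot 9 counting from 8am — so the schedule must run through at least 9 slots.
9 works (last occupied slot: 4pm): for example VendorCall in 9am, Sync in 4pm, Budget in 10am, Hiring in 8am, Legal in 2pm, Postmortem in 8am, AllHands in 1pm.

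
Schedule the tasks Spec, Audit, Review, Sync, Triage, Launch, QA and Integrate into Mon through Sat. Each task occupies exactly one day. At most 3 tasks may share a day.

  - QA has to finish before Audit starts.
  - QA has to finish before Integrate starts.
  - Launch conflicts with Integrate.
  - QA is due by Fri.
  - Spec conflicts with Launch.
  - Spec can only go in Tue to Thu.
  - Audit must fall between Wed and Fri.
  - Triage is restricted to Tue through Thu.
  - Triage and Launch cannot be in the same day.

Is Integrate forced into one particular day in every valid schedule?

No

Integrate can be Tue (e.g. Review=Mon, QA=Mon, Triage=Tue, Integrate=Tue, Sync=Mon, Spec=Tue, Audit=Wed, Launch=Wed) or Wed (e.g. QA=Mon, Review=Mon, Spec=Tue, Integrate=Wed, Audit=Wed, Sync=Mon, Triage=Tue, Launch=Thu).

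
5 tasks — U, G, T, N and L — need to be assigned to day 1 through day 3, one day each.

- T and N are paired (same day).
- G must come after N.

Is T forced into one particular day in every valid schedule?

T can be day 1 (e.g. N=day 1, L=day 1, G=day 2, U=day 1, T=day 1) or day 2 (e.g. U -> day 1; L -> day 1; G -> day 3; T -> day 2; N -> day 2).

No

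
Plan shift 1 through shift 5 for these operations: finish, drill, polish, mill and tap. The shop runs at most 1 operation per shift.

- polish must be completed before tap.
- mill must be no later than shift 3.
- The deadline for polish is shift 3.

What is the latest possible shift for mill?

Mill's own window allows nothing later than shift 3.
mill at shift 3 is achievable: finish in shift 4; mill in shift 3; drill in shift 5; polish in shift 1; tap in shift 2.

shift 3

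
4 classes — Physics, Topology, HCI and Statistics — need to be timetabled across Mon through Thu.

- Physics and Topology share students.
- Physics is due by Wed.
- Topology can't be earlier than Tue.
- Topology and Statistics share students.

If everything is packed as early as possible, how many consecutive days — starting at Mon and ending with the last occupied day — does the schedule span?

Topology can't be placed before Tue — that is day 2 counting from Mon — so the schedule must run through at least 2 days.
2 works (last occupied day: Tue): for example Topology -> Tue, Statistics -> Mon, HCI -> Mon, Physics -> Mon.

2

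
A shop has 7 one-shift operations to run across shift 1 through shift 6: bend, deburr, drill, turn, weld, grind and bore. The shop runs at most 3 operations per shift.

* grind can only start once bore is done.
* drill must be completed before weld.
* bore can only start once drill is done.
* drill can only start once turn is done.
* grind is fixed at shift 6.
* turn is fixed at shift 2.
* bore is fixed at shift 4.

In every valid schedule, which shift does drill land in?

shift 3

turn is fixed at shift 2 and must come before drill, so drill is at least shift 3.
bore is fixed at shift 4 and must come after drill, so drill is at most shift 3.
So drill must be shift 3.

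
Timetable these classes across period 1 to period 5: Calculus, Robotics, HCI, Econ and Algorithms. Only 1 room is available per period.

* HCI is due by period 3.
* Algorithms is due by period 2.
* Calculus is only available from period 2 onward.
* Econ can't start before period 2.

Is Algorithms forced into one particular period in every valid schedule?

No

Algorithms can be period 1 (e.g. Econ -> period 4; Calculus -> period 3; Robotics -> period 5; HCI -> period 2; Algorithms -> period 1) or period 2 (e.g. Robotics=period 5, Econ=period 4, Algorithms=period 2, Calculus=period 3, HCI=period 1).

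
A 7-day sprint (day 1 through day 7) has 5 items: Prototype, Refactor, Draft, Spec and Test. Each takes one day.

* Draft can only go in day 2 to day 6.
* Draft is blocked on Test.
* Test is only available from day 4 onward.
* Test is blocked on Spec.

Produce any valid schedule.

Refactor in day 1; Test in day 4; Prototype in day 1; Draft in day 5; Spec in day 1

Checking: Test(day 4) before Draft(day 5); Spec(day 1) before Test(day 4); Test=day 4 in [day 4,day 7]; Draft=day 5 in [day 2,day 6].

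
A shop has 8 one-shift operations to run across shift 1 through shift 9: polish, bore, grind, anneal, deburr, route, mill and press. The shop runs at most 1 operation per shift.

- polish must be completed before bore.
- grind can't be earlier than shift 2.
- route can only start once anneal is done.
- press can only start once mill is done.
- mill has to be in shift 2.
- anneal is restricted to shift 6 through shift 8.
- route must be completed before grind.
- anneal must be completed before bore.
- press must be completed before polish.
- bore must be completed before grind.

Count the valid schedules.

Splitting on polish: it can be shift 4 (4), shift 5 (8). Listing each branch's schedules as (bore, grind, anneal, deburr, route, mill, press) by shift number:
polish=shift 4: (7,9,6,1,8,2,3) (7,9,6,5,8,2,3) (8,9,6,1,7,2,3) (8,9,6,5,7,2,3) — 4.
polish=shift 5: (7,9,6,1,8,2,3) (7,9,6,1,8,2,4) (7,9,6,3,8,2,4) (7,9,6,4,8,2,3) (8,9,6,1,7,2,3) (8,9,6,1,7,2,4) (8,9,6,3,7,2,4) (8,9,6,4,7,2,3) — 8.
Summing: 4 + 8 = 12.

12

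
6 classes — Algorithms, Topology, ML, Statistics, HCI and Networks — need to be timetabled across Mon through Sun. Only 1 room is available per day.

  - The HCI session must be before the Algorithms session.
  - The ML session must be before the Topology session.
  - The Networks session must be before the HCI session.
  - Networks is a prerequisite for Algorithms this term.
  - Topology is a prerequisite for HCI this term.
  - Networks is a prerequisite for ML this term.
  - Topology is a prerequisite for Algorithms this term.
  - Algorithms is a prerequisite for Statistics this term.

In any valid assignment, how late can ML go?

Wed

Precedence pushes ML to at least Tue; downstream work caps ML at Wed.
ML at Wed is achievable: Topology=Thu, Algorithms=Sat, ML=Wed, HCI=Fri, Networks=Mon, Statistics=Sun.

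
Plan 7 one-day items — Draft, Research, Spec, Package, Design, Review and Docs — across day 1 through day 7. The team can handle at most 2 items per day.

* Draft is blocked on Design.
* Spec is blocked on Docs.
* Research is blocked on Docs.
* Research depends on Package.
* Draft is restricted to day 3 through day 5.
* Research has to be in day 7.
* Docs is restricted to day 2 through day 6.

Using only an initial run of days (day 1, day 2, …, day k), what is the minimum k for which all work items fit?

7

The precedence chain requires at least 2 distinct days.
With at most 2 per day and 7 work items, at least 4 days are needed.
Research can't be placed before day 7, so the schedule must run through at least day 7.
7 works (last occupied day: day 7): for example Research -> day 7, Design -> day 1, Docs -> day 2, Review -> day 2, Spec -> day 3, Package -> day 1, Draft -> day 3.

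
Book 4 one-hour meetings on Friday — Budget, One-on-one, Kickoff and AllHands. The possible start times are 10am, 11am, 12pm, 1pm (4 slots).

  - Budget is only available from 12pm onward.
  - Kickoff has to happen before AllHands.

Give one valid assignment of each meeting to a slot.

AllHands=11am; Kickoff=10am; One-on-one=10am; Budget=12pm

Checking: Kickoff(10am) before AllHands(11am); Budget=12pm in [12pm,1pm].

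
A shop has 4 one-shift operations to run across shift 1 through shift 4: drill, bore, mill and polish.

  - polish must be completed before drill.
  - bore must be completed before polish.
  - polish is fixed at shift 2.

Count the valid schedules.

8

Splitting on drill: it can be shift 3 (4), shift 4 (4). Listing each branch's schedules as (bore, mill, polish) by shift number:
drill=shift 3: (1,1,2) (1,2,2) (1,3,2) (1,4,2) — 4.
drill=shift 4: (1,1,2) (1,2,2) (1,3,2) (1,4,2) — 4.
Summing: 4 + 4 = 8.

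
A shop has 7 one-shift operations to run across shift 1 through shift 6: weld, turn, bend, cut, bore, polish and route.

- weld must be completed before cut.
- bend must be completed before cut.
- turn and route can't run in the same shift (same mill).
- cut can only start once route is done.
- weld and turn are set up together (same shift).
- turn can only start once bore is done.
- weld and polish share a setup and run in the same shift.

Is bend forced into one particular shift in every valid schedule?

bend can be shift 1 (e.g. cut in shift 3, weld in shift 2, turn in shift 2, bore in shift 1, polish in shift 2, route in shift 1, bend in shift 1) or shift 2 (e.g. polish -> shift 2, turn -> shift 2, route -> shift 1, bend -> shift 2, bore -> shift 1, cut -> shift 3, weld -> shift 2).

No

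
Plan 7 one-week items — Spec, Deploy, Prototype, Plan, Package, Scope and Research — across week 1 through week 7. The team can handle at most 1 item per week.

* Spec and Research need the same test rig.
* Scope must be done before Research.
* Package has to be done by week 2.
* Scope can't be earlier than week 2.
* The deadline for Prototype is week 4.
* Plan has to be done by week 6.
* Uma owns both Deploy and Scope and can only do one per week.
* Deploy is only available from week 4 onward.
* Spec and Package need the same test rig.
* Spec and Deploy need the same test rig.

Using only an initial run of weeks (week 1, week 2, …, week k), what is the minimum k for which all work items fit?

The precedence chain requires at least 2 distinct weeks.
With at most 1 per week and 7 work items, at least 7 weeks are needed.
Deploy can't be placed before week 4, so the schedule must run through at least week 4.
7 works (last occupied week: week 7): for example Research=week 6, Deploy=week 4, Prototype=week 2, Plan=week 5, Spec=week 7, Package=week 1, Scope=week 3.

7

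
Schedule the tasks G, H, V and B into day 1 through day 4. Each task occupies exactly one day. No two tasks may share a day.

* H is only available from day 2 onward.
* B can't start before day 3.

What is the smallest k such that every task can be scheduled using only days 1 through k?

With at most 1 per day and 4 tasks, at least 4 days are needed.
B can't be placed before day 3, so the schedule must run through at least day 3.
4 works (last occupied day: day 4): for example B -> day 3; V -> day 4; H -> day 2; G -> day 1.

4 days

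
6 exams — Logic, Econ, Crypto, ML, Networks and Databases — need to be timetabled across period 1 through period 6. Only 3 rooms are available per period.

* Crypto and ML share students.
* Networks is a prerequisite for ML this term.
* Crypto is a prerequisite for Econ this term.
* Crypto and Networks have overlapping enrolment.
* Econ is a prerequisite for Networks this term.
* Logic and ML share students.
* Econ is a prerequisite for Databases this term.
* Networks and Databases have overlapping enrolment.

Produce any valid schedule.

ML -> period 4; Crypto -> period 1; Logic -> period 1; Databases -> period 4; Networks -> period 3; Econ -> period 2

Checking: Crypto(period 1) before Econ(period 2); Econ(period 2) before Databases(period 4); Econ(period 2) before Networks(period 3); Networks(period 3) before ML(period 4); Crypto(period 1) != ML(period 4); Crypto(period 1) != Networks(period 3); Networks(period 3) != Databases(period 4); Logic(period 1) != ML(period 4); max 2 per period (cap 3).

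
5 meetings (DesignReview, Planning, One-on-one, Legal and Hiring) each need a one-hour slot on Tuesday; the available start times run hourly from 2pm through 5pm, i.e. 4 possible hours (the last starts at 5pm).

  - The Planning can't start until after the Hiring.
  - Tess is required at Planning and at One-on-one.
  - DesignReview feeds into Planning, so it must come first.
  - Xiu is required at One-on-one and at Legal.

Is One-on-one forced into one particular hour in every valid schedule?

One-on-one can be 2pm (e.g. One-on-one -> 2pm; DesignReview -> 2pm; Planning -> 3pm; Hiring -> 2pm; Legal -> 3pm) or 3pm (e.g. One-on-one -> 3pm, DesignReview -> 2pm, Legal -> 2pm, Hiring -> 2pm, Planning -> 4pm).

No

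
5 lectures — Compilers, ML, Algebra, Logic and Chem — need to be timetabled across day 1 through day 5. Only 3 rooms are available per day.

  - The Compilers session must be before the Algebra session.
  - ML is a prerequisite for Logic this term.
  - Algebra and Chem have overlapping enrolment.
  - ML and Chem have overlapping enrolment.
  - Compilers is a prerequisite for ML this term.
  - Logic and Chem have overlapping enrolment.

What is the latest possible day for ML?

day 4

Precedence pushes ML to at least day 2; downstream work caps ML at day 4.
ML at day 4 is achievable: Compilers -> day 1; Logic -> day 5; ML -> day 4; Chem -> day 1; Algebra -> day 2.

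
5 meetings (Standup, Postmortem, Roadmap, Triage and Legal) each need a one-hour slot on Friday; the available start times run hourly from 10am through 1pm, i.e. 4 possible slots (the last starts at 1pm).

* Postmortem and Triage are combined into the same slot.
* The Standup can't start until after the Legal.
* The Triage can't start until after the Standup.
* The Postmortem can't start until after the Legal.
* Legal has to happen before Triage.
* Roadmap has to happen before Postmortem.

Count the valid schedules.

Splitting on Standup: it can be 11am (5), 12pm (6). Listing each branch's schedules as (Postmortem, Roadmap, Triage, Legal):
Standup=11am: (12pm,10am,12pm,10am) (12pm,11am,12pm,10am) (1pm,10am,1pm,10am) (1pm,11am,1pm,10am) (1pm,12pm,1pm,10am) — 5.
Standup=12pm: (1pm,10am,1pm,10am) (1pm,10am,1pm,11am) (1pm,11am,1pm,10am) (1pm,11am,1pm,11am) (1pm,12pm,1pm,10am) (1pm,12pm,1pm,11am) — 6.
Summing: 5 + 6 = 11.

11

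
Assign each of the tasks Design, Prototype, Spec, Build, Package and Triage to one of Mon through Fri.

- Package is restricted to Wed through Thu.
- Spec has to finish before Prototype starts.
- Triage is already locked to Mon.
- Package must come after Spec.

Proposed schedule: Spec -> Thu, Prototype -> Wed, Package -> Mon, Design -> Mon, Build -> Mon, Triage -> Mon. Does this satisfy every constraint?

No. Package must come after Spec is not satisfied.

Package must come after Spec — violated.
Package is restricted to Wed through Thu — violated.
Spec has to finish before Prototype starts — violated.
Triage is already locked to Mon — holds.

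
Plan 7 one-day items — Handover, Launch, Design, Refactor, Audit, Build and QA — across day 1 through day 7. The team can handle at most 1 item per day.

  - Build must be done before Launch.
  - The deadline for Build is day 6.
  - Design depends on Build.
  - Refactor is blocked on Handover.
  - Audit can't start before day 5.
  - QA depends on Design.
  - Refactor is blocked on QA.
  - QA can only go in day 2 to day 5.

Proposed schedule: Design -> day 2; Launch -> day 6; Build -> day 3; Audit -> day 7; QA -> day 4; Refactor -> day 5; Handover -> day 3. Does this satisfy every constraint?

No — it violates: The team can handle at most 1 item per day

The team can handle at most 1 item per day — violated.
QA depends on Design — holds.
Refactor is blocked on Handover — holds.
The deadline for Build is day 6 — holds.
Audit can't start before day 5 — holds.
Build must be done before Launch — holds.
QA can only go in day 2 to day 5 — holds.
Design depends on Build — violated.
Refactor is blocked on QA — holds.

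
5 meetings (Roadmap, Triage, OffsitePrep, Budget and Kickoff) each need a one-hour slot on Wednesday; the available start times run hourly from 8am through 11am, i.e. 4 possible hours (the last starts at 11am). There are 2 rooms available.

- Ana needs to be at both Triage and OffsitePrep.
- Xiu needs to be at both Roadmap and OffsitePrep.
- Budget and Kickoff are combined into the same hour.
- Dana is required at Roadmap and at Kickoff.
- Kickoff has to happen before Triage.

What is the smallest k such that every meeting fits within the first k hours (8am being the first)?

3

The precedence chain requires at least 2 distinct hours.
With at most 2 per hour and 5 meetings, at least 3 hours are needed.
3 works (last occupied hour: 10am): for example Roadmap -> 9am; Triage -> 9am; Budget -> 8am; Kickoff -> 8am; OffsitePrep -> 10am.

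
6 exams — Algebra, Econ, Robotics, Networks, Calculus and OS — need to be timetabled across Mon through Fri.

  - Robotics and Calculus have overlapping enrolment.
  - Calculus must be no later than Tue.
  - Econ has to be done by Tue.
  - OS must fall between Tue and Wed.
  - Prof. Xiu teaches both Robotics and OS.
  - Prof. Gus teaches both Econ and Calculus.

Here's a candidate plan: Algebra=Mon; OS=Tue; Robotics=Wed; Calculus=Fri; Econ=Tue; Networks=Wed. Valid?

No. Calculus must be no later than Tue is not satisfied.

Robotics and Calculus have overlapping enrolment — holds.
Econ has to be done by Tue — holds.
Prof. Xiu teaches both Robotics and OS — holds.
OS must fall between Tue and Wed — holds.
Prof. Gus teaches both Econ and Calculus — holds.
Calculus must be no later than Tue — violated.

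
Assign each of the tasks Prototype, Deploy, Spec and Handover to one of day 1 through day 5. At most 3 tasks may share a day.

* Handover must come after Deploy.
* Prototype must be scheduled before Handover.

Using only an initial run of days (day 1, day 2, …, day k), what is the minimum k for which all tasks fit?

2

The precedence chain requires at least 2 distinct days.
With at most 3 per day and 4 tasks, at least 2 days are needed.
2 works (last occupied day: day 2): for example Spec in day 1, Deploy in day 1, Prototype in day 1, Handover in day 2.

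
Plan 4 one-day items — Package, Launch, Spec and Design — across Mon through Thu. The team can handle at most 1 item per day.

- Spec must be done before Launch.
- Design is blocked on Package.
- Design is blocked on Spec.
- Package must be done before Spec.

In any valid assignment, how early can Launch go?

Wed

Precedence pushes Launch to at least Wed.
Launch at Wed is achievable: Launch=Wed; Design=Thu; Package=Mon; Spec=Tue.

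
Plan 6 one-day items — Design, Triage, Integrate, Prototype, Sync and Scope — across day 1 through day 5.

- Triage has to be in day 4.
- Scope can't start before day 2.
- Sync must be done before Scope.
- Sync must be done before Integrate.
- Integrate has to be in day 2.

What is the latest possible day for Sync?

Downstream work caps Sync at day 1.
Sync at day 1 is achievable: Design=day 1; Sync=day 1; Scope=day 2; Integrate=day 2; Prototype=day 1; Triage=day 4.

day 1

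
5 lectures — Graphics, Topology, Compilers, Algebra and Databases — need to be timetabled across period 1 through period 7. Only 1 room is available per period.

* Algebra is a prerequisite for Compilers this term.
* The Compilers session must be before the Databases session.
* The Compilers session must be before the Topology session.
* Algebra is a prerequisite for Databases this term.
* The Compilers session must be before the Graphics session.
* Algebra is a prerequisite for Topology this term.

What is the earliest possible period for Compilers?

Precedence pushes Compilers to at least period 2; downstream work caps Compilers at period 6.
Compilers at period 2 is achievable: Databases=period 4; Compilers=period 2; Graphics=period 5; Algebra=period 1; Topology=period 3.

period 2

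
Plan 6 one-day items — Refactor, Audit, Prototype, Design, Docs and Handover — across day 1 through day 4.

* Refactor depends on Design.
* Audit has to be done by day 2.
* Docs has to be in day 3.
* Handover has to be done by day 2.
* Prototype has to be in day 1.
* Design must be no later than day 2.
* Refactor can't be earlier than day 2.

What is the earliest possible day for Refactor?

day 2

Refactor is available from day 2.
Refactor at day 2 is achievable: Docs=day 3; Prototype=day 1; Handover=day 1; Audit=day 1; Refactor=day 2; Design=day 1.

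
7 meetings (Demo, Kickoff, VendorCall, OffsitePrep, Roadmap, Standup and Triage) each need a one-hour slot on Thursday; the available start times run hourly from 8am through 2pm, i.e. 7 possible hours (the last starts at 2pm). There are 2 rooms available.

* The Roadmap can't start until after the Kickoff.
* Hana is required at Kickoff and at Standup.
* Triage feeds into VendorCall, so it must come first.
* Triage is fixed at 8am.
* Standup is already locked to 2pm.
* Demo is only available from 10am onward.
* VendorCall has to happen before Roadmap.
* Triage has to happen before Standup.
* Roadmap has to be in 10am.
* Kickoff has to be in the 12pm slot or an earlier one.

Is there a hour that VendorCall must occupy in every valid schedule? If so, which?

Triage is fixed at 8am and must come before VendorCall, so VendorCall is at least 9am.
Roadmap is fixed at 10am and must come after VendorCall, so VendorCall is at most 9am.
So VendorCall must be 9am.

9am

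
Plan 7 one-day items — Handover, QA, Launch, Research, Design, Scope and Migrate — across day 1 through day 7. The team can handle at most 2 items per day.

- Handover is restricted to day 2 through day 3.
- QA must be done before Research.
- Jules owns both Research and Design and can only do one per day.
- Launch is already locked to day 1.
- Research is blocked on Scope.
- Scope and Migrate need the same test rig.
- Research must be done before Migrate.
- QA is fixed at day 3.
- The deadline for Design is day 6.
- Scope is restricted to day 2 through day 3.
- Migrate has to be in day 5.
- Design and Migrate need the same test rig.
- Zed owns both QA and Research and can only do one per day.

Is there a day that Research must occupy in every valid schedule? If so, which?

day 4

QA is fixed at day 3 and must come before Research, so Research is at least day 4.
Migrate is fixed at day 5 and must come after Research, so Research is at most day 4.
So Research must be day 4.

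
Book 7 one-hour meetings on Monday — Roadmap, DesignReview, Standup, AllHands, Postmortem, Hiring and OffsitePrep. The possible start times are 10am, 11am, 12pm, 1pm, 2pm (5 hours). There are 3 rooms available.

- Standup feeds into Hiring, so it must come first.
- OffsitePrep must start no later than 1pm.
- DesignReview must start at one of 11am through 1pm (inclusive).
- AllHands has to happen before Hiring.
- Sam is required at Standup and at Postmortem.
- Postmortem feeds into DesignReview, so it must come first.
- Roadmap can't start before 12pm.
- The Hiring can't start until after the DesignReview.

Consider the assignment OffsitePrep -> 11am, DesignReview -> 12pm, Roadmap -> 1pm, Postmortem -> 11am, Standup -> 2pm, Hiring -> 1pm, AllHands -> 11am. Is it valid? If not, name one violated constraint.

OffsitePrep must start no later than 1pm — holds.
The Hiring can't start until after the DesignReview — holds.
DesignReview must start at one of 11am through 1pm (inclusive) — holds.
There are 3 rooms available — holds.
Standup feeds into Hiring, so it must come first — violated.
Sam is required at Standup and at Postmortem — holds.
Postmortem feeds into DesignReview, so it must come first — holds.
Roadmap can't start before 12pm — holds.
AllHands has to happen before Hiring — holds.

Invalid. Standup feeds into Hiring, so it must come first.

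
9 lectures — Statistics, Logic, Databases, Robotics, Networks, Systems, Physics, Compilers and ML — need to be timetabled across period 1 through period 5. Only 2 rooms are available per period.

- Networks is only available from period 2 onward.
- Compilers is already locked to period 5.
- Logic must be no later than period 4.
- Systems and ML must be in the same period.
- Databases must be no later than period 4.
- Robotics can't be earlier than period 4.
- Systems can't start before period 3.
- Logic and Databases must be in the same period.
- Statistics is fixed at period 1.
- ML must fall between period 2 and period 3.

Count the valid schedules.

8

Splitting on Logic: it can be period 2 (6), period 4 (2). Listing each branch's schedules as (Statistics, Databases, Robotics, Networks, Systems, Physics, Compilers, ML) by period number:
Logic=period 2: (1,2,4,4,3,1,5,3) (1,2,4,4,3,5,5,3) (1,2,4,5,3,1,5,3) (1,2,4,5,3,4,5,3) (1,2,5,4,3,1,5,3) (1,2,5,4,3,4,5,3) — 6.
Logic=period 4: (1,4,5,2,3,1,5,3) (1,4,5,2,3,2,5,3) — 2.
Summing: 6 + 2 = 8.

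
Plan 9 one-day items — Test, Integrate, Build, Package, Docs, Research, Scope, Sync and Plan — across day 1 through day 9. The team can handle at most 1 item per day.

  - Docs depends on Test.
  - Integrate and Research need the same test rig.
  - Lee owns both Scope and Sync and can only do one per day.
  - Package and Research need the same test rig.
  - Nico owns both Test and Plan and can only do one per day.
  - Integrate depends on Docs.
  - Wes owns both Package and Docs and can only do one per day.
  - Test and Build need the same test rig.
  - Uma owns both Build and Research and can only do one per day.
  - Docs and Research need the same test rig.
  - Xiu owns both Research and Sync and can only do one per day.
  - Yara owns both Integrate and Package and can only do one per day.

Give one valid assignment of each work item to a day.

Plan in day 9, Research in day 6, Package in day 5, Sync in day 8, Scope in day 7, Integrate in day 3, Docs in day 2, Build in day 4, Test in day 1

Checking: Docs(day 2) before Integrate(day 3); Test(day 1) before Docs(day 2); Docs(day 2) != Research(day 6); Build(day 4) != Research(day 6); Integrate(day 3) != Package(day 5); Test(day 1) != Build(day 4); Package(day 5) != Research(day 6); Research(day 6) != Sync(day 8); Scope(day 7) != Sync(day 8); Test(day 1) != Plan(day 9); Package(day 5) != Docs(day 2); Integrate(day 3) != Research(day 6); max 1 per day (cap 1).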